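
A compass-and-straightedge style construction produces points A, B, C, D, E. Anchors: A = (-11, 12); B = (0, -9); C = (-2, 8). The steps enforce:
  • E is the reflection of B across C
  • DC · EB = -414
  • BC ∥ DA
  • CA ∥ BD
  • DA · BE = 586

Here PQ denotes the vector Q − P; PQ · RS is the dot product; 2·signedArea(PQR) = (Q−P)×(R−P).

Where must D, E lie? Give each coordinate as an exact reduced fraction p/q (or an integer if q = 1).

1. D_x = -9  [BC ∥ DA ∩ CA ∥ BD]
2. D_y = -5  [BC ∥ DA ∩ CA ∥ BD]
   → D = (-9, -5)
3. E_x = -4  [E is the reflection of B across C]
4. E_y = 25  [E is the reflection of B across C]
   → E = (-4, 25)

D = (-9, -5)
E = (-4, 25)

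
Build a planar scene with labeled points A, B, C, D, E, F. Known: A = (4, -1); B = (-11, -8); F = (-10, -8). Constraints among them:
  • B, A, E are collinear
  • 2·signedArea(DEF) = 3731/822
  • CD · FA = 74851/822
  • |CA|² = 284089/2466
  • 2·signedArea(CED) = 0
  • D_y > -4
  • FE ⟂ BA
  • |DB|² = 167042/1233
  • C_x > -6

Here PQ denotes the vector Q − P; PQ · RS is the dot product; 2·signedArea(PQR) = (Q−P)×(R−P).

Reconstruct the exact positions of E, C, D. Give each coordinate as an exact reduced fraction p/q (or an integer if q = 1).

C = (-1569/274, -4553/822)
D = (-62/137, -1265/411)
E = (-2789/274, -2087/274)

1. E_x = -2789/274  [B, A, E are collinear ∩ FE ⟂ BA]
2. E_y = -2087/274  [B, A, E are collinear ∩ FE ⟂ BA]
   → E = (-2789/274, -2087/274)
3. D_x = -62/137  [line 105/274·x + 49/274·y + 595/822 = 0 ∩ |DB|² = 167042/1233]
4. D_y = -1265/411  [line 105/274·x + 49/274·y + 595/822 = 0 ∩ |DB|² = 167042/1233]
   → D = (-62/137, -1265/411)
5. C_x = -1569/274  [2·signedArea(CED) = 0 ∩ CD · FA = 74851/822]
6. C_y = -4553/822  [2·signedArea(CED) = 0 ∩ CD · FA = 74851/822]
   → C = (-1569/274, -4553/822)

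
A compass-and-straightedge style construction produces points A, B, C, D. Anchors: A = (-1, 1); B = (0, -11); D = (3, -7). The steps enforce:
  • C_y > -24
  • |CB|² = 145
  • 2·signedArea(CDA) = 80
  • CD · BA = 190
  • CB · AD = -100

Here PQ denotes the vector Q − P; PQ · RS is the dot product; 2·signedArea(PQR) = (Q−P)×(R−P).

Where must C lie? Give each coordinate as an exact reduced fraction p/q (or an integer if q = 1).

1. C_x = 1  [2·signedArea(CDA) = 80 ∩ CD · BA = 190]
2. C_y = -23  [2·signedArea(CDA) = 80 ∩ CD · BA = 190]
   → C = (1, -23)

C = (1, -23)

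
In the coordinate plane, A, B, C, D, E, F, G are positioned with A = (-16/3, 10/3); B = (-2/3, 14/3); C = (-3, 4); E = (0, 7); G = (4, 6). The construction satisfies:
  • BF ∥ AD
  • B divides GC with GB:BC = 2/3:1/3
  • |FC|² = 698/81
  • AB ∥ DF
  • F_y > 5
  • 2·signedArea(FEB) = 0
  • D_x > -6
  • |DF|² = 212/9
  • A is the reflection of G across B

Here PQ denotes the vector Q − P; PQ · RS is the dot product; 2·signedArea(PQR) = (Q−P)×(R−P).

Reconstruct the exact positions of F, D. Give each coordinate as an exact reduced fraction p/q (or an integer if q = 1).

D = (-46/9, 37/9)
F = (-4/9, 49/9)

1. F_x = -4/9  [line 7/3·x + -2/3·y + 14/3 = 0 ∩ |FC|² = 698/81]
2. F_y = 49/9  [line 7/3·x + -2/3·y + 14/3 = 0 ∩ |FC|² = 698/81]
   → F = (-4/9, 49/9)
3. D_x = -46/9  [AB ∥ DF ∩ BF ∥ AD]
4. D_y = 37/9  [AB ∥ DF ∩ BF ∥ AD]
   → D = (-46/9, 37/9)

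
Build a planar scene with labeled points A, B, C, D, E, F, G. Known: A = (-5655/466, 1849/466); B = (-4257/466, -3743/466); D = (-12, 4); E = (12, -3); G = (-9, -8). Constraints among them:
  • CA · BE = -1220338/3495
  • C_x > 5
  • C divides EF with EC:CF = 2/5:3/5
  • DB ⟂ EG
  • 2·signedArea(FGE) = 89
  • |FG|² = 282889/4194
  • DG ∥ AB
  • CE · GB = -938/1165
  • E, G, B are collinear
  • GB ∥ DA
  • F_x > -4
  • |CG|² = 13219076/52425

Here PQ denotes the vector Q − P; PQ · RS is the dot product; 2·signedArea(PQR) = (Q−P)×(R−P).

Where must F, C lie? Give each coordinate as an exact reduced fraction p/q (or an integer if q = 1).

1. F_x = -1419/466  [line -5·x + 21·y + 34 = 0 ∩ |FG|² = 282889/4194]
2. F_y = -3277/1398  [line -5·x + 21·y + 34 = 0 ∩ |FG|² = 282889/4194]
   → F = (-1419/466, -3277/1398)
3. C_x = 6969/1165  [C divides EF with EC:CF = 2/5:3/5]
4. C_y = -9568/3495  [C divides EF with EC:CF = 2/5:3/5]
   → C = (6969/1165, -9568/3495)

C = (6969/1165, -9568/3495)
F = (-1419/466, -3277/1398)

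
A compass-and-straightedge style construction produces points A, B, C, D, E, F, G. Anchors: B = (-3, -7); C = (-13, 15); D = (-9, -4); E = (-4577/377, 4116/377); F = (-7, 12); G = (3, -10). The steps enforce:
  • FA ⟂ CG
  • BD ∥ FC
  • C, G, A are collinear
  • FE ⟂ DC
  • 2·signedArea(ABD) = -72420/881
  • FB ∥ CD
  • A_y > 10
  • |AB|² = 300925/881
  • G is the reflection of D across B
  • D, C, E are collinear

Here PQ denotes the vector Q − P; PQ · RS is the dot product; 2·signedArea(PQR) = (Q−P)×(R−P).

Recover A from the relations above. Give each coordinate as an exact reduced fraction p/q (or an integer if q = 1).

A = (-8717/881, 8940/881)

1. A_x = -8717/881  [C, G, A are collinear ∩ FA ⟂ CG]
2. A_y = 8940/881  [C, G, A are collinear ∩ FA ⟂ CG]
   → A = (-8717/881, 8940/881)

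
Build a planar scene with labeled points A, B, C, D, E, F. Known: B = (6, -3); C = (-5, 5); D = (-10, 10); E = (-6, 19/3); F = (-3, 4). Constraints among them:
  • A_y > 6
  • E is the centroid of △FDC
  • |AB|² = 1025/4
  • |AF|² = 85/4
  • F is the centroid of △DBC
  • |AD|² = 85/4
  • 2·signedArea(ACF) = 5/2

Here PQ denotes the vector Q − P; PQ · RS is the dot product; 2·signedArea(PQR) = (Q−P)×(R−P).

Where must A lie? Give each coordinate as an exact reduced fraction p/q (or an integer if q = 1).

1. A_x = -13/2  [line 1·x + 2·y + -15/2 = 0 ∩ |AF|² = 85/4]
2. A_y = 7  [line 1·x + 2·y + -15/2 = 0 ∩ |AF|² = 85/4]
   → A = (-13/2, 7)

A = (-13/2, 7)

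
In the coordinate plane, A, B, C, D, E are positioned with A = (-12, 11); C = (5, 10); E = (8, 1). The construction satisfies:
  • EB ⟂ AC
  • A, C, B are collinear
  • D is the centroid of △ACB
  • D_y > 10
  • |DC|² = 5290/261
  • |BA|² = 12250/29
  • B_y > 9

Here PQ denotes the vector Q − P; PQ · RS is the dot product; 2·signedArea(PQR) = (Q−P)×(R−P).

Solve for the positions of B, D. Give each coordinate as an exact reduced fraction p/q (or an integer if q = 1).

B = (247/29, 284/29)
D = (44/87, 893/87)

1. B_x = 247/29  [A, C, B are collinear ∩ EB ⟂ AC]
2. B_y = 284/29  [A, C, B are collinear ∩ EB ⟂ AC]
   → B = (247/29, 284/29)
3. D_x = 44/87  [D is the centroid of △ACB]
4. D_y = 893/87  [D is the centroid of △ACB]
   → D = (44/87, 893/87)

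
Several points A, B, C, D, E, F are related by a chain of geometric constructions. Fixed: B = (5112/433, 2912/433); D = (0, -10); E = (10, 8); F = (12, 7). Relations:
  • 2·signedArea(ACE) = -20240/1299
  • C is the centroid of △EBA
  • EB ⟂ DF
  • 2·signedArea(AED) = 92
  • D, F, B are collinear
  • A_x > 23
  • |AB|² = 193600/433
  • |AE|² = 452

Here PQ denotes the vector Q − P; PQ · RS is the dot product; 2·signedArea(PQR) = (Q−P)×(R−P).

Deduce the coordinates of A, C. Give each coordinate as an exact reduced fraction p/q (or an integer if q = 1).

1. A_x = 24  [line 18·x + -10·y + -192 = 0 ∩ |AB|² = 193600/433]
2. A_y = 24  [line 18·x + -10·y + -192 = 0 ∩ |AB|² = 193600/433]
   → A = (24, 24)
3. C_x = 19834/1299  [C is the centroid of △EBA]
4. C_y = 16768/1299  [C is the centroid of △EBA]
   → C = (19834/1299, 16768/1299)

A = (24, 24)
C = (19834/1299, 16768/1299)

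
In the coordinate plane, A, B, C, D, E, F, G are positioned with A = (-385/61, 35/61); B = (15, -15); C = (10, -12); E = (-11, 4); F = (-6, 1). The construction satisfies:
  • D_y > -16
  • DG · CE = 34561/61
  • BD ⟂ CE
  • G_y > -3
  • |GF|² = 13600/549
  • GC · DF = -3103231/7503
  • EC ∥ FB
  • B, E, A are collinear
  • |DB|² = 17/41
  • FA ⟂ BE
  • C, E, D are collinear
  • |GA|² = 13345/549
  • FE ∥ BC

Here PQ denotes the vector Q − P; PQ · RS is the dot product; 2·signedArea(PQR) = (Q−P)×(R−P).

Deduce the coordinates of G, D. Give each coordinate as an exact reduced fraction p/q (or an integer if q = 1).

1. D_x = 599/41  [C, E, D are collinear ∩ BD ⟂ CE]
2. D_y = -636/41  [C, E, D are collinear ∩ BD ⟂ CE]
   → D = (599/41, -636/41)
3. G_x = -446/183  [GC · DF = -3103231/7503 ∩ DG · CE = 34561/61]
4. G_y = -151/61  [GC · DF = -3103231/7503 ∩ DG · CE = 34561/61]
   → G = (-446/183, -151/61)

D = (599/41, -636/41)
G = (-446/183, -151/61)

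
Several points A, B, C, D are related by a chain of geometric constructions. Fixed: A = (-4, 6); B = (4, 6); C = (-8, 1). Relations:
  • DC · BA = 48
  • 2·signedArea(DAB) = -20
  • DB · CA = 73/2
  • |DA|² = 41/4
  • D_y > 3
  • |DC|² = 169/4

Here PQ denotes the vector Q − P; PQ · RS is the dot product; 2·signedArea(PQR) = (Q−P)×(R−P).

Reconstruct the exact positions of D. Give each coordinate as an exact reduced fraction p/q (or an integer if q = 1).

D = (-2, 7/2)

1. D_x = -2  [2·signedArea(DAB) = -20 ∩ DB · CA = 73/2]
2. D_y = 7/2  [2·signedArea(DAB) = -20 ∩ DB · CA = 73/2]
   → D = (-2, 7/2)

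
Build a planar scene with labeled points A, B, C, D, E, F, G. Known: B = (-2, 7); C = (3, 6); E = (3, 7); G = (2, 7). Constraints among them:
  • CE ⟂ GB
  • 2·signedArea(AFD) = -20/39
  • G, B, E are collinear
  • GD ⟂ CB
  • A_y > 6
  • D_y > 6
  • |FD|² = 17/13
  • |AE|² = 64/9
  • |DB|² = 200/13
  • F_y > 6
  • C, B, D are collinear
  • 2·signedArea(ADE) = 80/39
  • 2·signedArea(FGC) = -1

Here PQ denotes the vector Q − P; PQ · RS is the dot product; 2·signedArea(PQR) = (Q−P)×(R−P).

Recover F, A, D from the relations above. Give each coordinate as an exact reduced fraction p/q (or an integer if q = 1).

A = (1/3, 7)
D = (24/13, 81/13)
F = (1, 7)

1. D_x = 24/13  [C, B, D are collinear ∩ GD ⟂ CB]
2. D_y = 81/13  [C, B, D are collinear ∩ GD ⟂ CB]
   → D = (24/13, 81/13)
3. F_x = 1  [line 1·x + 1·y + -8 = 0 ∩ |FD|² = 17/13]
4. F_y = 7  [line 1·x + 1·y + -8 = 0 ∩ |FD|² = 17/13]
   → F = (1, 7)
5. A_x = 1/3  [2·signedArea(ADE) = 80/39 ∩ 2·signedArea(AFD) = -20/39]
6. A_y = 7  [2·signedArea(ADE) = 80/39 ∩ 2·signedArea(AFD) = -20/39]
   → A = (1/3, 7)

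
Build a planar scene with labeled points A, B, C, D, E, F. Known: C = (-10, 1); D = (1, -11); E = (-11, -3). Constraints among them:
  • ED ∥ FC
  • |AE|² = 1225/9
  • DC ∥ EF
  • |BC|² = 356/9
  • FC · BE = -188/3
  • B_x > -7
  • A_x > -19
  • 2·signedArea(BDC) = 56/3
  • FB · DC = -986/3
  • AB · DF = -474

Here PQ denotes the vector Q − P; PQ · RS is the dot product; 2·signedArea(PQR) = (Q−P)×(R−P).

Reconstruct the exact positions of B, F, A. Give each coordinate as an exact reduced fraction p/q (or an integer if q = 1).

A = (-18, 19/3)
B = (-20/3, -13/3)
F = (-22, 9)

1. B_x = -20/3  [line -12·x + -11·y + -383/3 = 0 ∩ |BC|² = 356/9]
2. B_y = -13/3  [line -12·x + -11·y + -383/3 = 0 ∩ |BC|² = 356/9]
   → B = (-20/3, -13/3)
3. F_x = -22  [ED ∥ FC ∩ DC ∥ EF]
4. F_y = 9  [ED ∥ FC ∩ DC ∥ EF]
   → F = (-22, 9)
5. A_x = -18  [line 23·x + -20·y + 1622/3 = 0 ∩ |AE|² = 1225/9]
6. A_y = 19/3  [line 23·x + -20·y + 1622/3 = 0 ∩ |AE|² = 1225/9]
   → A = (-18, 19/3)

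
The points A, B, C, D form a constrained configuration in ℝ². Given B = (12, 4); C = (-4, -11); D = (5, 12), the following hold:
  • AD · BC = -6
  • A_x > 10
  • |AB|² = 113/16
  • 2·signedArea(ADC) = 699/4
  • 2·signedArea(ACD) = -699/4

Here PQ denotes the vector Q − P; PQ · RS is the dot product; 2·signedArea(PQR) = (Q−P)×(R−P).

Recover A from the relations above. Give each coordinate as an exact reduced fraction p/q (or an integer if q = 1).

1. A_x = 41/4  [2·signedArea(ADC) = 699/4 ∩ AD · BC = -6]
2. A_y = 6  [2·signedArea(ADC) = 699/4 ∩ AD · BC = -6]
   → A = (41/4, 6)

A = (41/4, 6)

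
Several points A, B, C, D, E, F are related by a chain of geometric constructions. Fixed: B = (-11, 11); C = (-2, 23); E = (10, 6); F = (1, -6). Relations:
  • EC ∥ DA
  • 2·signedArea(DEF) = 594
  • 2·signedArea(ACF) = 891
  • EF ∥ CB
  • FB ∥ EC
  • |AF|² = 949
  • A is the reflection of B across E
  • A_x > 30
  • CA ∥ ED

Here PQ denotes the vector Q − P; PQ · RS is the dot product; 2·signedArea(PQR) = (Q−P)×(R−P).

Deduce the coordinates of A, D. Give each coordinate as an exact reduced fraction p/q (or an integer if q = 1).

1. A_x = 31  [A is the reflection of B across E]
2. A_y = 1  [A is the reflection of B across E]
   → A = (31, 1)
3. D_x = 43  [EC ∥ DA ∩ CA ∥ ED]
4. D_y = -16  [EC ∥ DA ∩ CA ∥ ED]
   → D = (43, -16)

A = (31, 1)
D = (43, -16)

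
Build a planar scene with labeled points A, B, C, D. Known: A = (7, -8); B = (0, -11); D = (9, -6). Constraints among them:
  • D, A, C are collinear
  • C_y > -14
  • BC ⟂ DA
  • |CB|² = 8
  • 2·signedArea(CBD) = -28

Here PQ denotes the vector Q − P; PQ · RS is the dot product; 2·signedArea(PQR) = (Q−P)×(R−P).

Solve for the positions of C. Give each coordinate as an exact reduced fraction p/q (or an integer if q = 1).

1. C_x = 2  [D, A, C are collinear ∩ BC ⟂ DA]
2. C_y = -13  [D, A, C are collinear ∩ BC ⟂ DA]
   → C = (2, -13)

C = (2, -13)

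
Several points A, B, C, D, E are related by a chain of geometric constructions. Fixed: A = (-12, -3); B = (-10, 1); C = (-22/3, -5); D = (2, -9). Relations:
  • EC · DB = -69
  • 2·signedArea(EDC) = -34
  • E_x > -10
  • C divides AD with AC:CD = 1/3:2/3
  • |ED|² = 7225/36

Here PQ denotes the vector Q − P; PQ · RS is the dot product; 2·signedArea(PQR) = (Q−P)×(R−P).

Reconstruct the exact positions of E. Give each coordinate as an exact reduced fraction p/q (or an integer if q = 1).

E = (-28/3, -1/2)

1. E_x = -28/3  [EC · DB = -69 ∩ 2·signedArea(EDC) = -34]
2. E_y = -1/2  [EC · DB = -69 ∩ 2·signedArea(EDC) = -34]
   → E = (-28/3, -1/2)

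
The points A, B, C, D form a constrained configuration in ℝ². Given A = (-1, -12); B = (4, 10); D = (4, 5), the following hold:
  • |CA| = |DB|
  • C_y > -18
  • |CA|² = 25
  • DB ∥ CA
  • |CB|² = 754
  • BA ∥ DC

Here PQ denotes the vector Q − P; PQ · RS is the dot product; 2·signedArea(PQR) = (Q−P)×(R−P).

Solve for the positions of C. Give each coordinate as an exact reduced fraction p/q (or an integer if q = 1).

C = (-1, -17)

1. C_x = -1  [DB ∥ CA ∩ BA ∥ DC]
2. C_y = -17  [DB ∥ CA ∩ BA ∥ DC]
   → C = (-1, -17)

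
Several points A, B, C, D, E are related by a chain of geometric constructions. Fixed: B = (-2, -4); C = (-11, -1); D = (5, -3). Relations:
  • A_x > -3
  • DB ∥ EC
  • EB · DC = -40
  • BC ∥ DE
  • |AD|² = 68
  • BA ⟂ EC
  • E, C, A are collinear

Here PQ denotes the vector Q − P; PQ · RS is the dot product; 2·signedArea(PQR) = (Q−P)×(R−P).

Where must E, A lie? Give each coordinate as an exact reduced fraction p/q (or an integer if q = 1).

A = (-13/5, 1/5)
E = (-4, 0)

1. E_x = -4  [DB ∥ EC ∩ BC ∥ DE]
2. E_y = 0  [DB ∥ EC ∩ BC ∥ DE]
   → E = (-4, 0)
3. A_x = -13/5  [E, C, A are collinear ∩ BA ⟂ EC]
4. A_y = 1/5  [E, C, A are collinear ∩ BA ⟂ EC]
   → A = (-13/5, 1/5)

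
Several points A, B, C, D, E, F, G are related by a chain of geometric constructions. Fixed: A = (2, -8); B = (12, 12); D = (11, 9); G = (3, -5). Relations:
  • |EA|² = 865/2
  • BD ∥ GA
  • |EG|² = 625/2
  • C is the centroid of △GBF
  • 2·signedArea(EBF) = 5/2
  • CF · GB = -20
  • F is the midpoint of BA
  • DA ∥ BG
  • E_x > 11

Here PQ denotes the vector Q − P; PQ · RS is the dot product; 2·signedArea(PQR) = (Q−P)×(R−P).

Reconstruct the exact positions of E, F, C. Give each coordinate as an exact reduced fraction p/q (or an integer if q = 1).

C = (22/3, 3)
E = (23/2, 21/2)
F = (7, 2)

1. F_x = 7  [F is the midpoint of BA]
2. F_y = 2  [F is the midpoint of BA]
   → F = (7, 2)
3. C_x = 22/3  [C is the centroid of △GBF]
4. C_y = 3  [C is the centroid of △GBF]
   → C = (22/3, 3)
5. E_x = 23/2  [line 10·x + -5·y + -125/2 = 0 ∩ |EG|² = 625/2]
6. E_y = 21/2  [line 10·x + -5·y + -125/2 = 0 ∩ |EG|² = 625/2]
   → E = (23/2, 21/2)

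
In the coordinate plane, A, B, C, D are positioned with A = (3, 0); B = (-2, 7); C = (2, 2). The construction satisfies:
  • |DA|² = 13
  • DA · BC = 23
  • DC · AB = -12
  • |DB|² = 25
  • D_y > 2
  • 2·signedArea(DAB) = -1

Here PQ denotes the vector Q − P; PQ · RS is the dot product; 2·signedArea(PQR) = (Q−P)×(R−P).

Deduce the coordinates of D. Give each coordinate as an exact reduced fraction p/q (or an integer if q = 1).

1. D_x = 1  [DA · BC = 23 ∩ DC · AB = -12]
2. D_y = 3  [DA · BC = 23 ∩ DC · AB = -12]
   → D = (1, 3)

D = (1, 3)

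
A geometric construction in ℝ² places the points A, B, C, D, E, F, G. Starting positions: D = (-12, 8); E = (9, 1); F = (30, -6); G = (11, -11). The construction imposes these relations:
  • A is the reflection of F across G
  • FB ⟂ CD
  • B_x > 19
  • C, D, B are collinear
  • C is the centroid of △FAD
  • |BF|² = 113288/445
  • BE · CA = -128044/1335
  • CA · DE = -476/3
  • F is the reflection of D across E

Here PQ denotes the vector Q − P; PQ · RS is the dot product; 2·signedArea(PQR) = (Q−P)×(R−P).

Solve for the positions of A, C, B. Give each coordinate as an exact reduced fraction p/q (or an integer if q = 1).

1. A_x = -8  [A is the reflection of F across G]
2. A_y = -16  [A is the reflection of F across G]
   → A = (-8, -16)
3. C_x = 10/3  [C is the centroid of △FAD]
4. C_y = -14/3  [C is the centroid of △FAD]
   → C = (10/3, -14/3)
5. B_x = 8828/445  [C, D, B are collinear ∩ FB ⟂ CD]
6. B_y = -8144/445  [C, D, B are collinear ∩ FB ⟂ CD]
   → B = (8828/445, -8144/445)

A = (-8, -16)
B = (8828/445, -8144/445)
C = (10/3, -14/3)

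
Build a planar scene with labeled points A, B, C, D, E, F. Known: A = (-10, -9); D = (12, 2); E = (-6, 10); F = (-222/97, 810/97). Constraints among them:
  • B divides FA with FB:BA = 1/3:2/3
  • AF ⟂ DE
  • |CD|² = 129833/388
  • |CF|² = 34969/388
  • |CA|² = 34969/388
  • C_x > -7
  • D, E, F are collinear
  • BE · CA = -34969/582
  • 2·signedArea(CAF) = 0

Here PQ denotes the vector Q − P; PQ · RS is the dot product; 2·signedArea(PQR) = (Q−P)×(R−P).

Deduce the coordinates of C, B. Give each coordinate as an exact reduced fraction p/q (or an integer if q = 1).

1. C_x = -596/97  [line -1683/97·x + 748/97·y + -10098/97 = 0 ∩ |CA|² = 34969/388]
2. C_y = -63/194  [line -1683/97·x + 748/97·y + -10098/97 = 0 ∩ |CA|² = 34969/388]
   → C = (-596/97, -63/194)
3. B_x = -1414/291  [B divides FA with FB:BA = 1/3:2/3]
4. B_y = 249/97  [B divides FA with FB:BA = 1/3:2/3]
   → B = (-1414/291, 249/97)

B = (-1414/291, 249/97)
C = (-596/97, -63/194)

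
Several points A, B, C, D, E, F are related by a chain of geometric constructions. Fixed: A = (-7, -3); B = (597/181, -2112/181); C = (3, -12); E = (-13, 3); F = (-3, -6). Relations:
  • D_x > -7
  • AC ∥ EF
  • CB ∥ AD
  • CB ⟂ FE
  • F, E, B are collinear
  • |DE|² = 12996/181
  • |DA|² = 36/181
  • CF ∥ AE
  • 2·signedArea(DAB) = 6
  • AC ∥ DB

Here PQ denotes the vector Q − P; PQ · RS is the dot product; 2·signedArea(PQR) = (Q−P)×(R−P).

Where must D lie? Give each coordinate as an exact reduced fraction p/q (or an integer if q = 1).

1. D_x = -1213/181  [AC ∥ DB ∩ CB ∥ AD]
2. D_y = -483/181  [AC ∥ DB ∩ CB ∥ AD]
   → D = (-1213/181, -483/181)

D = (-1213/181, -483/181)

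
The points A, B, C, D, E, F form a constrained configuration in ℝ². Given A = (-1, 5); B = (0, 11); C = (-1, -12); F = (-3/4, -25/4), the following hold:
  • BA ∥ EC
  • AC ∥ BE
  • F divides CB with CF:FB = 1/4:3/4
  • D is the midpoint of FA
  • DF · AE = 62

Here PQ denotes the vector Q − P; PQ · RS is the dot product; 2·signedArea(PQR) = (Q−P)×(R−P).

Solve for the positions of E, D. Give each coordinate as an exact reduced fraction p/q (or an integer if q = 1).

D = (-7/8, -5/8)
E = (0, -6)

1. E_x = 0  [BA ∥ EC ∩ AC ∥ BE]
2. E_y = -6  [BA ∥ EC ∩ AC ∥ BE]
   → E = (0, -6)
3. D_x = -7/8  [D is the midpoint of FA]
4. D_y = -5/8  [D is the midpoint of FA]
   → D = (-7/8, -5/8)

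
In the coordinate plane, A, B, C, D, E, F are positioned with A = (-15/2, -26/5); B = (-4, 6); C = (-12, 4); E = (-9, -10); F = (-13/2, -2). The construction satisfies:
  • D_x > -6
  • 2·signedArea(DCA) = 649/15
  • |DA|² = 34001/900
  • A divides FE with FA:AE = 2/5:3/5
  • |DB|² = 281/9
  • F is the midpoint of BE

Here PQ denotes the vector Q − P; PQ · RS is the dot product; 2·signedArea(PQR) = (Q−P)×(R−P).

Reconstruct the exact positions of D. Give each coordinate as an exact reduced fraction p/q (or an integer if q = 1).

D = (-17/3, 2/3)

1. D_x = -17/3  [line 46/5·x + 9/2·y + 737/15 = 0 ∩ |DB|² = 281/9]
2. D_y = 2/3  [line 46/5·x + 9/2·y + 737/15 = 0 ∩ |DB|² = 281/9]
   → D = (-17/3, 2/3)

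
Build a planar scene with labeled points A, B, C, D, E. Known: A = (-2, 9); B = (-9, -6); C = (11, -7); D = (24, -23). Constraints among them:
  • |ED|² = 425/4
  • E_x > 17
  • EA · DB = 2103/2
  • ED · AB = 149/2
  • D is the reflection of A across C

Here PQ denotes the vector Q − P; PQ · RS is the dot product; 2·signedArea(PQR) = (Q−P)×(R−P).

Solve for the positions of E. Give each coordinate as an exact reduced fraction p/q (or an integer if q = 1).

1. E_x = 35/2  [ED · AB = 149/2 ∩ EA · DB = 2103/2]
2. E_y = -15  [ED · AB = 149/2 ∩ EA · DB = 2103/2]
   → E = (35/2, -15)

E = (35/2, -15)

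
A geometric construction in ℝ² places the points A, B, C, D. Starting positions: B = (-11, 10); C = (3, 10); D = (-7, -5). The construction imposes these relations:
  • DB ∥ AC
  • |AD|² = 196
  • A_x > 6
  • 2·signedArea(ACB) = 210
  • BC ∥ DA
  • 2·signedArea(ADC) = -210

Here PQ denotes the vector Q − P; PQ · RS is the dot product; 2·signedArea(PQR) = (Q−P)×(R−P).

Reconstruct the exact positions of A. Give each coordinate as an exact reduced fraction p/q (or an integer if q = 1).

A = (7, -5)

1. A_x = 7  [DB ∥ AC ∩ BC ∥ DA]
2. A_y = -5  [DB ∥ AC ∩ BC ∥ DA]
   → A = (7, -5)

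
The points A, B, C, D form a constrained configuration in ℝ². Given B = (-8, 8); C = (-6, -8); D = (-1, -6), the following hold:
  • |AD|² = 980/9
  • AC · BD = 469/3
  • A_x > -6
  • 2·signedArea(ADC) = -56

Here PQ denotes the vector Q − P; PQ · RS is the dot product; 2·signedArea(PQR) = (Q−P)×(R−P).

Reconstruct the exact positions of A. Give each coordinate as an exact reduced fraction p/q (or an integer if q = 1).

1. A_x = -17/3  [AC · BD = 469/3 ∩ 2·signedArea(ADC) = -56]
2. A_y = 10/3  [AC · BD = 469/3 ∩ 2·signedArea(ADC) = -56]
   → A = (-17/3, 10/3)

A = (-17/3, 10/3)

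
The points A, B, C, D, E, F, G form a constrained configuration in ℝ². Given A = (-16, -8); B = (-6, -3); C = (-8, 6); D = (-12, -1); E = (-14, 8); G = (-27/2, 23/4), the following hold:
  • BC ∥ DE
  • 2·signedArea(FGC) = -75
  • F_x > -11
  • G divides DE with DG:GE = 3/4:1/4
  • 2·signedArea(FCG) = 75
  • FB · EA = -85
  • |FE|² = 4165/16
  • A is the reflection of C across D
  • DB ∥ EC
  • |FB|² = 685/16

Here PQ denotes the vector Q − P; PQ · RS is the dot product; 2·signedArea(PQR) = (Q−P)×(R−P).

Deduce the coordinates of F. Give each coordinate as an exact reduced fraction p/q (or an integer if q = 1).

1. F_x = -21/2  [2·signedArea(FCG) = 75 ∩ FB · EA = -85]
2. F_y = -31/4  [2·signedArea(FCG) = 75 ∩ FB · EA = -85]
   → F = (-21/2, -31/4)

F = (-21/2, -31/4)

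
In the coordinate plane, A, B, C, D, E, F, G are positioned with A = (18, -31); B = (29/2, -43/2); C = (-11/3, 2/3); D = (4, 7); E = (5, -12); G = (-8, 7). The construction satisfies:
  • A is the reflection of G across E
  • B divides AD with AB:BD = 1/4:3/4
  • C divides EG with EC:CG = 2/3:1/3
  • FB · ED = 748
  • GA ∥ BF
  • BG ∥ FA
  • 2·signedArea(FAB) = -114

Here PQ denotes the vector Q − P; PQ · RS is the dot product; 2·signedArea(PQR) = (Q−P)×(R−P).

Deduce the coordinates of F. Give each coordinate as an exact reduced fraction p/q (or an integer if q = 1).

1. F_x = 81/2  [BG ∥ FA ∩ GA ∥ BF]
2. F_y = -119/2  [BG ∥ FA ∩ GA ∥ BF]
   → F = (81/2, -119/2)

F = (81/2, -119/2)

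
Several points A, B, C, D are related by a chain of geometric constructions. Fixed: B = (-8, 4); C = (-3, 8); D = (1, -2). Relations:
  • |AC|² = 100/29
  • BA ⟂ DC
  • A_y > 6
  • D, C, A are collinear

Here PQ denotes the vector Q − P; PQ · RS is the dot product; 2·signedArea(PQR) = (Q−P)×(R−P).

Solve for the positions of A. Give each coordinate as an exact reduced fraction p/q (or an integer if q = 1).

1. A_x = -67/29  [D, C, A are collinear ∩ BA ⟂ DC]
2. A_y = 182/29  [D, C, A are collinear ∩ BA ⟂ DC]
   → A = (-67/29, 182/29)

A = (-67/29, 182/29)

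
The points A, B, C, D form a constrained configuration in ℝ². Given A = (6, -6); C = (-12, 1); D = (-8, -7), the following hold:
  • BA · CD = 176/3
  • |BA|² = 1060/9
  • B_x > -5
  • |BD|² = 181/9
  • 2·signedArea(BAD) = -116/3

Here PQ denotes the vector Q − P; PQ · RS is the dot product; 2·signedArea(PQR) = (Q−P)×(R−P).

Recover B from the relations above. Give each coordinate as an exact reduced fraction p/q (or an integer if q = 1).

1. B_x = -14/3  [2·signedArea(BAD) = -116/3 ∩ BA · CD = 176/3]
2. B_y = -4  [2·signedArea(BAD) = -116/3 ∩ BA · CD = 176/3]
   → B = (-14/3, -4)

B = (-14/3, -4)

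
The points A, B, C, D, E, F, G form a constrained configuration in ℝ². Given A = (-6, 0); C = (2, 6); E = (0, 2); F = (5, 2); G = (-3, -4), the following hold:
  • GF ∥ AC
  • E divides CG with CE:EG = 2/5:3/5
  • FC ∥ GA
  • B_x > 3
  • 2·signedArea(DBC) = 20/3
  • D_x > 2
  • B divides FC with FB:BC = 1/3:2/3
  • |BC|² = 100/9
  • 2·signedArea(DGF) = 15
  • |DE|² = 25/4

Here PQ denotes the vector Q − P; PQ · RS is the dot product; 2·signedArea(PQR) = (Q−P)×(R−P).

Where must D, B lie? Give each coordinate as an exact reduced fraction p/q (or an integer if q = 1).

B = (4, 10/3)
D = (5/2, 2)

1. D_x = 5/2  [line -6·x + 8·y + -1 = 0 ∩ |DE|² = 25/4]
2. D_y = 2  [line -6·x + 8·y + -1 = 0 ∩ |DE|² = 25/4]
   → D = (5/2, 2)
3. B_x = 4  [2·signedArea(DBC) = 20/3 ∩ B divides FC with FB:BC = 1/3:2/3]
4. B_y = 10/3  [2·signedArea(DBC) = 20/3 ∩ B divides FC with FB:BC = 1/3:2/3]
   → B = (4, 10/3)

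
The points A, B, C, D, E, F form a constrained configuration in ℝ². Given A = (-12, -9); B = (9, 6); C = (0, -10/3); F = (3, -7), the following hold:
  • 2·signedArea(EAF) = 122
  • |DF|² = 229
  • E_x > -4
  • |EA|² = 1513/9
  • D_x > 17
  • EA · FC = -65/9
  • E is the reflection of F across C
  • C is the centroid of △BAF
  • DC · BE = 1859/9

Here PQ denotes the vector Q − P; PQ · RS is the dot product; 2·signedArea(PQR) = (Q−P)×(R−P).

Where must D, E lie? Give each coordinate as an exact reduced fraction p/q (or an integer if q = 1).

D = (18, -5)
E = (-3, 1/3)

1. E_x = -3  [E is the reflection of F across C]
2. E_y = 1/3  [E is the reflection of F across C]
   → E = (-3, 1/3)
3. D_x = 18  [line 12·x + 17/3·y + -563/3 = 0 ∩ |DF|² = 229]
4. D_y = -5  [line 12·x + 17/3·y + -563/3 = 0 ∩ |DF|² = 229]
   → D = (18, -5)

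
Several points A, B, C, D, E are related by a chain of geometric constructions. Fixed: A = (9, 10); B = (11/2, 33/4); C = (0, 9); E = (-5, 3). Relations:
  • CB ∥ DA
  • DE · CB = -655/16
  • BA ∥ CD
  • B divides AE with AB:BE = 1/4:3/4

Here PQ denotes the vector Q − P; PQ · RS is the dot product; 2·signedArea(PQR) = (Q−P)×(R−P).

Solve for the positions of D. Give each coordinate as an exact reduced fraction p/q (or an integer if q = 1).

D = (7/2, 43/4)

1. D_x = 7/2  [CB ∥ DA ∩ BA ∥ CD]
2. D_y = 43/4  [CB ∥ DA ∩ BA ∥ CD]
   → D = (7/2, 43/4)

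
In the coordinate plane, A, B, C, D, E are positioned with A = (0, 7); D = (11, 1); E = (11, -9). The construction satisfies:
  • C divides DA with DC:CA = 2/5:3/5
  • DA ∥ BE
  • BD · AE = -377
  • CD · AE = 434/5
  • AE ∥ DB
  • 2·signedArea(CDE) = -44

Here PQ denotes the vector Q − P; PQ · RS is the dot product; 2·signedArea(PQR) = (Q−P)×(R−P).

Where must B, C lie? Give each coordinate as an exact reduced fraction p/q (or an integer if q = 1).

1. B_x = 22  [DA ∥ BE ∩ AE ∥ DB]
2. B_y = -15  [DA ∥ BE ∩ AE ∥ DB]
   → B = (22, -15)
3. C_x = 33/5  [C divides DA with DC:CA = 2/5:3/5]
4. C_y = 17/5  [C divides DA with DC:CA = 2/5:3/5]
   → C = (33/5, 17/5)

B = (22, -15)
C = (33/5, 17/5)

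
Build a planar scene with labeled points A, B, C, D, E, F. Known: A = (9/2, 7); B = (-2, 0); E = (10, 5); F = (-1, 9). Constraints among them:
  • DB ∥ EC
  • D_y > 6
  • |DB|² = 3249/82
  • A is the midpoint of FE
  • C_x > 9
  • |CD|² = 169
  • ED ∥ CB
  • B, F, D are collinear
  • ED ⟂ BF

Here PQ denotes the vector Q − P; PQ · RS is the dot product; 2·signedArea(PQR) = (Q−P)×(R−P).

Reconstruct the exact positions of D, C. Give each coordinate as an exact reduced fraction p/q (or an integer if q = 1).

C = (763/82, -103/82)
D = (-107/82, 513/82)

1. D_x = -107/82  [B, F, D are collinear ∩ ED ⟂ BF]
2. D_y = 513/82  [B, F, D are collinear ∩ ED ⟂ BF]
   → D = (-107/82, 513/82)
3. C_x = 763/82  [ED ∥ CB ∩ DB ∥ EC]
4. C_y = -103/82  [ED ∥ CB ∩ DB ∥ EC]
   → C = (763/82, -103/82)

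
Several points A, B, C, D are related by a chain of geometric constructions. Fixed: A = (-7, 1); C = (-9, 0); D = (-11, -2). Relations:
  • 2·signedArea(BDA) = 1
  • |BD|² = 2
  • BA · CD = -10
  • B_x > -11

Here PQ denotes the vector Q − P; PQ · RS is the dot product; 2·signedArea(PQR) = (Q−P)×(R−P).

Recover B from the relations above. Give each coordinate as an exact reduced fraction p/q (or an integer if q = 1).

1. B_x = -10  [BA · CD = -10 ∩ 2·signedArea(BDA) = 1]
2. B_y = -1  [BA · CD = -10 ∩ 2·signedArea(BDA) = 1]
   → B = (-10, -1)

B = (-10, -1)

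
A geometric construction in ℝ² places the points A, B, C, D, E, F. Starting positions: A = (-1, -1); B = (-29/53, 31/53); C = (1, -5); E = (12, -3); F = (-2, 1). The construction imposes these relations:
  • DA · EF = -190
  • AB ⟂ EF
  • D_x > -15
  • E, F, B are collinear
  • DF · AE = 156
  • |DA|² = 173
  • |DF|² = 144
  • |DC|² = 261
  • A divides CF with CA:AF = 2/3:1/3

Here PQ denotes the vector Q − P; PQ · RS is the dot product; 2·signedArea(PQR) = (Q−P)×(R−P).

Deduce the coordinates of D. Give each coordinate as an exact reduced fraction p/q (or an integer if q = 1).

1. D_x = -14  [DF · AE = 156 ∩ DA · EF = -190]
2. D_y = 1  [DF · AE = 156 ∩ DA · EF = -190]
   → D = (-14, 1)

D = (-14, 1)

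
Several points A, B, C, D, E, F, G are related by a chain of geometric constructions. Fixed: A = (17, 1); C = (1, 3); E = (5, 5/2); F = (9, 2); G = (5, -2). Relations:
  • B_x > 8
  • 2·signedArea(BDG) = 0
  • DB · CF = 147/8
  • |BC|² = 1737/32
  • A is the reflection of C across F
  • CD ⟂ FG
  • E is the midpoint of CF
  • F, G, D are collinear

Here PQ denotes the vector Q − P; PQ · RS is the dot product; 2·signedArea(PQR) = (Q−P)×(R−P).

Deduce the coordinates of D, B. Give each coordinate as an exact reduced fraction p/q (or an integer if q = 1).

1. D_x = 11/2  [F, G, D are collinear ∩ CD ⟂ FG]
2. D_y = -3/2  [F, G, D are collinear ∩ CD ⟂ FG]
   → D = (11/2, -3/2)
3. B_x = 65/8  [2·signedArea(BDG) = 0 ∩ DB · CF = 147/8]
4. B_y = 9/8  [2·signedArea(BDG) = 0 ∩ DB · CF = 147/8]
   → B = (65/8, 9/8)

B = (65/8, 9/8)
D = (11/2, -3/2)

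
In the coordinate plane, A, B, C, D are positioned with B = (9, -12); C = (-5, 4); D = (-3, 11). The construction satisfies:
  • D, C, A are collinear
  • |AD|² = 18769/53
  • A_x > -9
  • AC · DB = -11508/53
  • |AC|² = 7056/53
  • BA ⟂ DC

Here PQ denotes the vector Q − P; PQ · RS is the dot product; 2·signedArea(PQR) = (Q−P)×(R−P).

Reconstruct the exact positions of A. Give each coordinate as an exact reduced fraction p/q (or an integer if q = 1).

1. A_x = -433/53  [D, C, A are collinear ∩ BA ⟂ DC]
2. A_y = -376/53  [D, C, A are collinear ∩ BA ⟂ DC]
   → A = (-433/53, -376/53)

A = (-433/53, -376/53)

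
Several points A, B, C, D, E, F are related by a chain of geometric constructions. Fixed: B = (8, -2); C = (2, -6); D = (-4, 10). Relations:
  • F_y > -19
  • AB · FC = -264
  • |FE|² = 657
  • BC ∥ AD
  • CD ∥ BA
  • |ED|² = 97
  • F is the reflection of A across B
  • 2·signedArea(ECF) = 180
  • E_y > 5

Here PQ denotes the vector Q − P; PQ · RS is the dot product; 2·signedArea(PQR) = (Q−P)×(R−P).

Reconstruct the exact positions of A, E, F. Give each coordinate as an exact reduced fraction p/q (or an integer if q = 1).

1. A_x = 2  [BC ∥ AD ∩ CD ∥ BA]
2. A_y = 14  [BC ∥ AD ∩ CD ∥ BA]
   → A = (2, 14)
3. F_x = 14  [F is the reflection of A across B]
4. F_y = -18  [F is the reflection of A across B]
   → F = (14, -18)
5. E_x = 5  [line 12·x + 12·y + -132 = 0 ∩ |FE|² = 657]
6. E_y = 6  [line 12·x + 12·y + -132 = 0 ∩ |FE|² = 657]
   → E = (5, 6)

A = (2, 14)
E = (5, 6)
F = (14, -18)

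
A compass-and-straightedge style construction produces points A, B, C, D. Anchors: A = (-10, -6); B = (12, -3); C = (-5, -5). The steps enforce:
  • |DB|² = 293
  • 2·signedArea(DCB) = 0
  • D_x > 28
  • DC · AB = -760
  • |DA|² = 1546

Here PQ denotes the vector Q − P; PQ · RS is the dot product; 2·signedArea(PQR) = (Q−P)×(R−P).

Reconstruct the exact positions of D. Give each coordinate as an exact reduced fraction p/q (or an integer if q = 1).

D = (29, -1)

1. D_x = 29  [2·signedArea(DCB) = 0 ∩ DC · AB = -760]
2. D_y = -1  [2·signedArea(DCB) = 0 ∩ DC · AB = -760]
   → D = (29, -1)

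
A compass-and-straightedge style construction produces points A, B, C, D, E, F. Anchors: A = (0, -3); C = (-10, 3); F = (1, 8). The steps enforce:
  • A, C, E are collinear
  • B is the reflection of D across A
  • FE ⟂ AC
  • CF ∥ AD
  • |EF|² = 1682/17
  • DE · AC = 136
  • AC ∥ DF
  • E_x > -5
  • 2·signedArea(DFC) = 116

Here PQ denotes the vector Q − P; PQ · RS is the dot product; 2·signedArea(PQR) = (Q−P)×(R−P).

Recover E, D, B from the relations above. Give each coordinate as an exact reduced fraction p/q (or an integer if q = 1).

1. E_x = -70/17  [A, C, E are collinear ∩ FE ⟂ AC]
2. E_y = -9/17  [A, C, E are collinear ∩ FE ⟂ AC]
   → E = (-70/17, -9/17)
3. D_x = 11  [AC ∥ DF ∩ CF ∥ AD]
4. D_y = 2  [AC ∥ DF ∩ CF ∥ AD]
   → D = (11, 2)
5. B_x = -11  [B is the reflection of D across A]
6. B_y = -8  [B is the reflection of D across A]
   → B = (-11, -8)

B = (-11, -8)
D = (11, 2)
E = (-70/17, -9/17)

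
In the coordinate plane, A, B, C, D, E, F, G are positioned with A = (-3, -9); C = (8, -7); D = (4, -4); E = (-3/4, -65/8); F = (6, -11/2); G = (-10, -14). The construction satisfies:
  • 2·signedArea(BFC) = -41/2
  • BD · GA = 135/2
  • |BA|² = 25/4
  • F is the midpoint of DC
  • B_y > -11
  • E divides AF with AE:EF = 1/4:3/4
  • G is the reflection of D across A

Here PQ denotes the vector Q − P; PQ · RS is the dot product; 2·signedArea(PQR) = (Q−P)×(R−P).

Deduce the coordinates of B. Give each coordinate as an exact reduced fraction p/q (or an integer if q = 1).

1. B_x = -1  [BD · GA = 135/2 ∩ 2·signedArea(BFC) = -41/2]
2. B_y = -21/2  [BD · GA = 135/2 ∩ 2·signedArea(BFC) = -41/2]
   → B = (-1, -21/2)

B = (-1, -21/2)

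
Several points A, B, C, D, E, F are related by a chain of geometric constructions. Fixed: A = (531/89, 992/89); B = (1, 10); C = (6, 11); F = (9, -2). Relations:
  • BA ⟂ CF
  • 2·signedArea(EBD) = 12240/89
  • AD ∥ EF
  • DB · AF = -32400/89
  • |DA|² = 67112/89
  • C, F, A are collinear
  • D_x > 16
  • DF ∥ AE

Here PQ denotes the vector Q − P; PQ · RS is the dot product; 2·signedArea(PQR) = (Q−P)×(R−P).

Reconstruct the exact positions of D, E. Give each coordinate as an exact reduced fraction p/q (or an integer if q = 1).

1. D_x = 17  [line -270/89·x + 1170/89·y + 20970/89 = 0 ∩ |DA|² = 67112/89]
2. D_y = -14  [line -270/89·x + 1170/89·y + 20970/89 = 0 ∩ |DA|² = 67112/89]
   → D = (17, -14)
3. E_x = -181/89  [AD ∥ EF ∩ DF ∥ AE]
4. E_y = 2060/89  [AD ∥ EF ∩ DF ∥ AE]
   → E = (-181/89, 2060/89)

D = (17, -14)
E = (-181/89, 2060/89)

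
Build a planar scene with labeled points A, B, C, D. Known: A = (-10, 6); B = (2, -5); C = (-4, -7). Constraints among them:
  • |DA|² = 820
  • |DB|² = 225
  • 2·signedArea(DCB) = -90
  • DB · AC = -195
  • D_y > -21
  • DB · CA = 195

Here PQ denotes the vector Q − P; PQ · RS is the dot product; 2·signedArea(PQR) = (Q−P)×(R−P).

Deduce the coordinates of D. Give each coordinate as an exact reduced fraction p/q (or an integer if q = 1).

1. D_x = 2  [DB · AC = -195 ∩ 2·signedArea(DCB) = -90]
2. D_y = -20  [DB · AC = -195 ∩ 2·signedArea(DCB) = -90]
   → D = (2, -20)

D = (2, -20)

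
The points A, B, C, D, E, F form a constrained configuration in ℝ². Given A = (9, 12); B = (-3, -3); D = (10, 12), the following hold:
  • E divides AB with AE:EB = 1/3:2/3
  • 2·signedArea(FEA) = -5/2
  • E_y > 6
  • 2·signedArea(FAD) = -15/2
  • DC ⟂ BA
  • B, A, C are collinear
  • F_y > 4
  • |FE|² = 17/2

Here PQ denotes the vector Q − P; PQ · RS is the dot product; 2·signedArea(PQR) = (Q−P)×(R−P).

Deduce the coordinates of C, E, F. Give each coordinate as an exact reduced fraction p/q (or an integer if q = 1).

C = (385/41, 512/41)
E = (5, 7)
F = (7/2, 9/2)

1. C_x = 385/41  [B, A, C are collinear ∩ DC ⟂ BA]
2. C_y = 512/41  [B, A, C are collinear ∩ DC ⟂ BA]
   → C = (385/41, 512/41)
3. E_x = 5  [E divides AB with AE:EB = 1/3:2/3]
4. E_y = 7  [E divides AB with AE:EB = 1/3:2/3]
   → E = (5, 7)
5. F_x = 7/2  [2·signedArea(FAD) = -15/2 ∩ 2·signedArea(FEA) = -5/2]
6. F_y = 9/2  [2·signedArea(FAD) = -15/2 ∩ 2·signedArea(FEA) = -5/2]
   → F = (7/2, 9/2)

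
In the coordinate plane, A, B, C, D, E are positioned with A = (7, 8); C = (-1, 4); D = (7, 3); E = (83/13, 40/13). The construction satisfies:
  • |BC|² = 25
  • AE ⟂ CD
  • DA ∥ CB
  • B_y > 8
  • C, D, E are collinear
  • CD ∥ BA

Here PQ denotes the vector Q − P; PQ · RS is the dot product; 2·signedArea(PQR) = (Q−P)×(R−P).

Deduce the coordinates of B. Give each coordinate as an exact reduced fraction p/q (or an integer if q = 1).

B = (-1, 9)

1. B_x = -1  [CD ∥ BA ∩ DA ∥ CB]
2. B_y = 9  [CD ∥ BA ∩ DA ∥ CB]
   → B = (-1, 9)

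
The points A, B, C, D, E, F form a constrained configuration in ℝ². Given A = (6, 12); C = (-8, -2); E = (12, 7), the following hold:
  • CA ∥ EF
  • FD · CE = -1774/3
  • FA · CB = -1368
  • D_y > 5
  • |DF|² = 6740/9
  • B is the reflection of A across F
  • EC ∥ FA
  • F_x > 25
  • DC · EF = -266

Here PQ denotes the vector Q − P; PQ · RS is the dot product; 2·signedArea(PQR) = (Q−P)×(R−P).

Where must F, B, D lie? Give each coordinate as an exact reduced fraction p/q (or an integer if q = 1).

1. F_x = 26  [EC ∥ FA ∩ CA ∥ EF]
2. F_y = 21  [EC ∥ FA ∩ CA ∥ EF]
   → F = (26, 21)
3. B_x = 46  [B is the reflection of A across F]
4. B_y = 30  [B is the reflection of A across F]
   → B = (46, 30)
5. D_x = 10/3  [DC · EF = -266 ∩ FD · CE = -1774/3]
6. D_y = 17/3  [DC · EF = -266 ∩ FD · CE = -1774/3]
   → D = (10/3, 17/3)

B = (46, 30)
D = (10/3, 17/3)
F = (26, 21)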